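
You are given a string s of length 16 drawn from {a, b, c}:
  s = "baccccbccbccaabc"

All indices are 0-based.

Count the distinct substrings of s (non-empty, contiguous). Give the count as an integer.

rank→(start, suffix):
  0 → (12, 'aabc')
  1 → (13, 'abc')
  2 → (1, 'accccbccbccaabc')
  3 → (0, 'baccccbccbccaabc')
  4 → (14, 'bc')
  5 → (9, 'bccaabc')
  6 → (6, 'bccbccaabc')
  7 → (15, 'c')
  8 → (11, 'caabc')
  9 → (8, 'cbccaabc')
  10 → (5, 'cbccbccaabc')
  11 → (10, 'ccaabc')
  12 → (7, 'ccbccaabc')
  13 → (4, 'ccbccbccaabc')
  14 → (3, 'cccbccbccaabc')
  15 → (2, 'ccccbccbccaabc')

SA = [12, 13, 1, 0, 14, 9, 6, 15, 11, 8, 5, 10, 7, 4, 3, 2]
rank  pair      lcp
   1  s[12:],s[13:]  1  'a'
   2  s[13:],s[1:]  1  'a'
   3  s[1:],s[0:]  0  ''
   4  s[0:],s[14:]  1  'b'
   5  s[14:],s[9:]  2  'bc'
   6  s[9:],s[6:]  3  'bcc'
   7  s[6:],s[15:]  0  ''
   8  s[15:],s[11:]  1  'c'
   9  s[11:],s[8:]  1  'c'
  10  s[8:],s[5:]  4  'cbcc'
  11  s[5:],s[10:]  1  'c'
  12  s[10:],s[7:]  2  'cc'
  13  s[7:],s[4:]  5  'ccbcc'
  14  s[4:],s[3:]  2  'cc'
  15  s[3:],s[2:]  3  'ccc'

n(n+1)/2 = 16·17/2 = 136
Σ LCP = 0 + 1 + 1 + 0 + 1 + 2 + 3 + 0 + 1 + 1 + 4 + 1 + 2 + 5 + 2 + 3 = 27
distinct = 136 − 27 = 109

109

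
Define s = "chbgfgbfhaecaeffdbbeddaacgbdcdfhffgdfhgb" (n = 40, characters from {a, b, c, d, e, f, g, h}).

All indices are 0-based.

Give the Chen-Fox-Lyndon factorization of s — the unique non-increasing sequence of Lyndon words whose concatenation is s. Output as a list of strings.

emit factor 1: 'ch' (i=0, period=2)
emit factor 2: 'bgfg' (i=2, period=4)
emit factor 3: 'bfh' (i=6, period=3)
emit factor 4: 'aecaeffdbbedd' (i=9, period=13)
emit factor 5: 'aacgbdcdfhffgdfhgb' (i=22, period=18)

["ch", "bgfg", "bfh", "aecaeffdbbedd", "aacgbdcdfhffgdfhgb"]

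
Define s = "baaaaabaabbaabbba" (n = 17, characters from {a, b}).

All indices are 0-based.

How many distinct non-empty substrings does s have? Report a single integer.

sorted suffixes:
  #0 SA[0]=16  'a'
  #1 SA[1]=1  'aaaaabaabbaabbba'
  #2 SA[2]=2  'aaaabaabbaabbba'
  #3 SA[3]=3  'aaabaabbaabbba'
  #4 SA[4]=4  'aabaabbaabbba'
  #5 SA[5]=7  'aabbaabbba'
  #6 SA[6]=11  'aabbba'
  #7 SA[7]=5  'abaabbaabbba'
  #8 SA[8]=8  'abbaabbba'
  #9 SA[9]=12  'abbba'
  #10 SA[10]=15  'ba'
  #11 SA[11]=0  'baaaaabaabbaabbba'
  #12 SA[12]=6  'baabbaabbba'
  #13 SA[13]=10  'baabbba'
  #14 SA[14]=14  'bba'
  #15 SA[15]=9  'bbaabbba'
  #16 SA[16]=13  'bbba'

SA = [16, 1, 2, 3, 4, 7, 11, 5, 8, 12, 15, 0, 6, 10, 14, 9, 13]
rank  pair      lcp
   1  s[16:],s[1:]  1  'a'
   2  s[1:],s[2:]  4  'aaaa'
   3  s[2:],s[3:]  3  'aaa'
   4  s[3:],s[4:]  2  'aa'
   5  s[4:],s[7:]  3  'aab'
   6  s[7:],s[11:]  4  'aabb'
   7  s[11:],s[5:]  1  'a'
   8  s[5:],s[8:]  2  'ab'
   9  s[8:],s[12:]  3  'abb'
  10  s[12:],s[15:]  0  ''
  11  s[15:],s[0:]  2  'ba'
  12  s[0:],s[6:]  3  'baa'
  13  s[6:],s[10:]  5  'baabb'
  14  s[10:],s[14:]  1  'b'
  15  s[14:],s[9:]  3  'bba'
  16  s[9:],s[13:]  2  'bb'

n(n+1)/2 = 17·18/2 = 153
Σ LCP = 0 + 1 + 4 + 3 + 2 + 3 + 4 + 1 + 2 + 3 + 0 + 2 + 3 + 5 + 1 + 3 + 2 = 39
distinct = 153 − 39 = 114

114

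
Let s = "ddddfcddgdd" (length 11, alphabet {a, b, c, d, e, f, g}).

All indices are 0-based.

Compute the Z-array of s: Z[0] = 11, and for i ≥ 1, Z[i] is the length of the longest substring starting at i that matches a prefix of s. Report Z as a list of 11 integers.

[11, 3, 2, 1, 0, 0, 2, 1, 0, 2, 1]

Z[0]=11
i=1: outside box; Z[1]=3 scan→box=[1,4)
i=2: min(r-i=2, Z[1]=3)=2; Z[2]=2
i=3: min(r-i=1, Z[2]=2)=1; Z[3]=1
i=4: outside box; Z[4]=0
i=5: outside box; Z[5]=0
i=6: outside box; Z[6]=2 scan→box=[6,8)
i=7: min(r-i=1, Z[1]=3)=1; Z[7]=1
i=8: outside box; Z[8]=0
i=9: outside box; Z[9]=2 scan→box=[9,11)
i=10: min(r-i=1, Z[1]=3)=1; Z[10]=1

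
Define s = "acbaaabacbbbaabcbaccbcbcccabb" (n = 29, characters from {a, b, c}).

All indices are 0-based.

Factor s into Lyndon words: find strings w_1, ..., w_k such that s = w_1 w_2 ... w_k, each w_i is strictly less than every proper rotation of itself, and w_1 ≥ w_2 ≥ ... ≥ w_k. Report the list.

["acb", "aaabacbbbaabcbaccbcbcccabb"]

emit factor 1: 'acb' (i=0, period=3)
emit factor 2: 'aaabacbbbaabcbaccbcbcccabb' (i=3, period=26)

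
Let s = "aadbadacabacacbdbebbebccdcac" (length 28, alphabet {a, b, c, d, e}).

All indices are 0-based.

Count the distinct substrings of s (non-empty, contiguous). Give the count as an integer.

370

rank | idx | suffix
   0 |   0 | aadbadacabacacbdbebbebccdcac
   1 |   8 | abacacbdbebbebccdcac
   2 |  26 | ac
   3 |   6 | acabacacbdbebbebccdcac
   4 |  10 | acacbdbebbebccdcac
   5 |  12 | acbdbebbebccdcac
   6 |   4 | adacabacacbdbebbebccdcac
   7 |   1 | adbadacabacacbdbebbebccdcac
   8 |   9 | bacacbdbebbebccdcac
   9 |   3 | badacabacacbdbebbebccdcac
  10 |  18 | bbebccdcac
  11 |  21 | bccdcac
  12 |  14 | bdbebbebccdcac
  13 |  16 | bebbebccdcac
  14 |  19 | bebccdcac
  15 |  27 | c
  16 |   7 | cabacacbdbebbebccdcac
  17 |  25 | cac
  18 |  11 | cacbdbebbebccdcac
  19 |  13 | cbdbebbebccdcac
  20 |  22 | ccdcac
  21 |  23 | cdcac
  22 |   5 | dacabacacbdbebbebccdcac
  23 |   2 | dbadacabacacbdbebbebccdcac
  24 |  15 | dbebbebccdcac
  25 |  24 | dcac
  26 |  17 | ebbebccdcac
  27 |  20 | ebccdcac

SA = [0, 8, 26, 6, 10, 12, 4, 1, 9, 3, 18, 21, 14, 16, 19, 27, 7, 25, 11, 13, 22, 23, 5, 2, 15, 24, 17, 20]
rank  pair      lcp
   1  s[0:],s[8:]  1  'a'
   2  s[8:],s[26:]  1  'a'
   3  s[26:],s[6:]  2  'ac'
   4  s[6:],s[10:]  3  'aca'
   5  s[10:],s[12:]  2  'ac'
   6  s[12:],s[4:]  1  'a'
   7  s[4:],s[1:]  2  'ad'
   8  s[1:],s[9:]  0  ''
   9  s[9:],s[3:]  2  'ba'
  10  s[3:],s[18:]  1  'b'
  11  s[18:],s[21:]  1  'b'
  12  s[21:],s[14:]  1  'b'
  13  s[14:],s[16:]  1  'b'
  14  s[16:],s[19:]  3  'beb'
  15  s[19:],s[27:]  0  ''
  16  s[27:],s[7:]  1  'c'
  17  s[7:],s[25:]  2  'ca'
  18  s[25:],s[11:]  3  'cac'
  19  s[11:],s[13:]  1  'c'
  20  s[13:],s[22:]  1  'c'
  21  s[22:],s[23:]  1  'c'
  22  s[23:],s[5:]  0  ''
  23  s[5:],s[2:]  1  'd'
  24  s[2:],s[15:]  2  'db'
  25  s[15:],s[24:]  1  'd'
  26  s[24:],s[17:]  0  ''
  27  s[17:],s[20:]  2  'eb'

n(n+1)/2 = 28·29/2 = 406
Σ LCP = 0 + 1 + 1 + 2 + 3 + 2 + 1 + 2 + 0 + 2 + 1 + 1 + 1 + 1 + 3 + 0 + 1 + 2 + 3 + 1 + 1 + 1 + 0 + 1 + 2 + 1 + 0 + 2 = 36
distinct = 406 − 36 = 370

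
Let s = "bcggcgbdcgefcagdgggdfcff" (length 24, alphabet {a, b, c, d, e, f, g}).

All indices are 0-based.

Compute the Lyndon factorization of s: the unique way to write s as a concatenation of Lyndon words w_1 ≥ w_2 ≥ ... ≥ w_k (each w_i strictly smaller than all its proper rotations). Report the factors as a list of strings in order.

["bcggcgbdcgefc", "agdgggdfcff"]

emit factor 1: 'bcggcgbdcgefc' (i=0, period=13)
emit factor 2: 'agdgggdfcff' (i=13, period=11)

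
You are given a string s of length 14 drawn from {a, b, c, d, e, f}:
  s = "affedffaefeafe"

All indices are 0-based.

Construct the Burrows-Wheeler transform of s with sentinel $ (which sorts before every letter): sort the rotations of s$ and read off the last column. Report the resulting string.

efe$efffafaefda

rank  rotation         last
    0  $affedffaefeafe  e
    1  aefeafe$affedff  f
    2  afe$affedffaefe  e
    3  affedffaefeafe$  $
    4  dffaefeafe$affe  e
    5  e$affedffaefeaf  f
    6  eafe$affedffaef  f
    7  edffaefeafe$aff  f
    8  efeafe$affedffa  a
    9  faefeafe$affedf  f
   10  fe$affedffaefea  a
   11  feafe$affedffae  e
   12  fedffaefeafe$af  f
   13  ffaefeafe$affed  d
   14  ffedffaefeafe$a  a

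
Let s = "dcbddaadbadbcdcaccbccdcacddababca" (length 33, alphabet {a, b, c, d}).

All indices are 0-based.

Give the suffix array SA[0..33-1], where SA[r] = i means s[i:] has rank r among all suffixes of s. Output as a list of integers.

sorted suffixes:
  #0 SA[0]=32  'a'
  #1 SA[1]=5  'aadbadbcdcaccbccdcacddababca'
  #2 SA[2]=27  'ababca'
  #3 SA[3]=29  'abca'
  #4 SA[4]=15  'accbccdcacddababca'
  #5 SA[5]=23  'acddababca'
  #6 SA[6]=6  'adbadbcdcaccbccdcacddababca'
  #7 SA[7]=9  'adbcdcaccbccdcacddababca'
  #8 SA[8]=28  'babca'
  #9 SA[9]=8  'badbcdcaccbccdcacddababca'
  #10 SA[10]=30  'bca'
  #11 SA[11]=18  'bccdcacddababca'
  #12 SA[12]=11  'bcdcaccbccdcacddababca'
  #13 SA[13]=2  'bddaadbadbcdcaccbccdcacddababca'
  #14 SA[14]=31  'ca'
  #15 SA[15]=14  'caccbccdcacddababca'
  #16 SA[16]=22  'cacddababca'
  #17 SA[17]=17  'cbccdcacddababca'
  #18 SA[18]=1  'cbddaadbadbcdcaccbccdcacddababca'
  #19 SA[19]=16  'ccbccdcacddababca'
  #20 SA[20]=19  'ccdcacddababca'
  #21 SA[21]=12  'cdcaccbccdcacddababca'
  #22 SA[22]=20  'cdcacddababca'
  #23 SA[23]=24  'cddababca'
  #24 SA[24]=4  'daadbadbcdcaccbccdcacddababca'
  #25 SA[25]=26  'dababca'
  #26 SA[26]=7  'dbadbcdcaccbccdcacddababca'
  #27 SA[27]=10  'dbcdcaccbccdcacddababca'
  #28 SA[28]=13  'dcaccbccdcacddababca'
  #29 SA[29]=21  'dcacddababca'
  #30 SA[30]=0  'dcbddaadbadbcdcaccbccdcacddababca'
  #31 SA[31]=3  'ddaadbadbcdcaccbccdcacddababca'
  #32 SA[32]=25  'ddababca'

[32, 5, 27, 29, 15, 23, 6, 9, 28, 8, 30, 18, 11, 2, 31, 14, 22, 17, 1, 16, 19, 12, 20, 24, 4, 26, 7, 10, 13, 21, 0, 3, 25]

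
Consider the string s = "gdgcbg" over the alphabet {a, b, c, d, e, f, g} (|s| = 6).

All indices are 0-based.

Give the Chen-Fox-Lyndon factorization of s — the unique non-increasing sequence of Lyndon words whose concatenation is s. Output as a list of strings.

emit factor 1: 'g' (i=0, period=1)
emit factor 2: 'dg' (i=1, period=2)
emit factor 3: 'c' (i=3, period=1)
emit factor 4: 'bg' (i=4, period=2)

["g", "dg", "c", "bg"]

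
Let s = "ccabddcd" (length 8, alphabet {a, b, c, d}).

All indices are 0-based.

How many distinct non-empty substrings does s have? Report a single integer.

rank→(start, suffix):
  0 → (2, 'abddcd')
  1 → (3, 'bddcd')
  2 → (1, 'cabddcd')
  3 → (0, 'ccabddcd')
  4 → (6, 'cd')
  5 → (7, 'd')
  6 → (5, 'dcd')
  7 → (4, 'ddcd')

SA = [2, 3, 1, 0, 6, 7, 5, 4]
rank  pair      lcp
   1  s[2:],s[3:]  0  ''
   2  s[3:],s[1:]  0  ''
   3  s[1:],s[0:]  1  'c'
   4  s[0:],s[6:]  1  'c'
   5  s[6:],s[7:]  0  ''
   6  s[7:],s[5:]  1  'd'
   7  s[5:],s[4:]  1  'd'

n(n+1)/2 = 8·9/2 = 36
Σ LCP = 0 + 0 + 0 + 1 + 1 + 0 + 1 + 1 = 4
distinct = 36 − 4 = 32

32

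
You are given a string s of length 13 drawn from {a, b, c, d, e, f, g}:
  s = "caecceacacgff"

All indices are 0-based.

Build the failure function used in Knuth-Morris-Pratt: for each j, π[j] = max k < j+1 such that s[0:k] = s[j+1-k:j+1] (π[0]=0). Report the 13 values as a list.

[0, 0, 0, 1, 1, 0, 0, 1, 2, 1, 0, 0, 0]

π[0] = 0
j=1 s[j]='a': π[1]=0 (border '')
j=2 s[j]='e': π[2]=0 (border '')
j=3 s[j]='c': π[3]=1 (border 'c')
j=4 s[j]='c': k: 1→0; π[4]=1 (border 'c')
j=5 s[j]='e': k: 1→0; π[5]=0 (border '')
j=6 s[j]='a': π[6]=0 (border '')
j=7 s[j]='c': π[7]=1 (border 'c')
j=8 s[j]='a': π[8]=2 (border 'ca')
j=9 s[j]='c': k: 2→0; π[9]=1 (border 'c')
j=10 s[j]='g': k: 1→0; π[10]=0 (border '')
j=11 s[j]='f': π[11]=0 (border '')
j=12 s[j]='f': π[12]=0 (border '')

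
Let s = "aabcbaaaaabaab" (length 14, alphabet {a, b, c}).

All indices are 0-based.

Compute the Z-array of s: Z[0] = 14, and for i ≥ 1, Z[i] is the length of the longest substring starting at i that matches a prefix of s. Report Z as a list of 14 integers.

[14, 1, 0, 0, 0, 2, 2, 2, 3, 1, 0, 3, 1, 0]

Z[0]=14
i=1: i≥r, start 0; Z[1]=1 scan→box=[1,2)
i=2: i≥r, start 0; Z[2]=0
i=3: i≥r, start 0; Z[3]=0
i=4: i≥r, start 0; Z[4]=0
i=5: i≥r, start 0; Z[5]=2 scan→box=[5,7)
i=6: min(r-i=1, Z[1]=1)=1; Z[6]=2 scan→box=[6,8)
i=7: min(r-i=1, Z[1]=1)=1; Z[7]=2 scan→box=[7,9)
i=8: min(r-i=1, Z[1]=1)=1; Z[8]=3 scan→box=[8,11)
i=9: min(r-i=2, Z[1]=1)=1; Z[9]=1
i=10: min(r-i=1, Z[2]=0)=0; Z[10]=0
i=11: i≥r, start 0; Z[11]=3 scan→box=[11,14)
i=12: min(r-i=2, Z[1]=1)=1; Z[12]=1
i=13: min(r-i=1, Z[2]=0)=0; Z[13]=0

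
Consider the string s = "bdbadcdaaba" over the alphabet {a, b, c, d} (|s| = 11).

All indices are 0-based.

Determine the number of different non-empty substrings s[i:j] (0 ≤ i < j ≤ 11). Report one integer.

58

sorted suffixes:
  #0 SA[0]=10  'a'
  #1 SA[1]=7  'aaba'
  #2 SA[2]=8  'aba'
  #3 SA[3]=3  'adcdaaba'
  #4 SA[4]=9  'ba'
  #5 SA[5]=2  'badcdaaba'
  #6 SA[6]=0  'bdbadcdaaba'
  #7 SA[7]=5  'cdaaba'
  #8 SA[8]=6  'daaba'
  #9 SA[9]=1  'dbadcdaaba'
  #10 SA[10]=4  'dcdaaba'

SA = [10, 7, 8, 3, 9, 2, 0, 5, 6, 1, 4]
rank  pair      lcp
   1  s[10:],s[7:]  1  'a'
   2  s[7:],s[8:]  1  'a'
   3  s[8:],s[3:]  1  'a'
   4  s[3:],s[9:]  0  ''
   5  s[9:],s[2:]  2  'ba'
   6  s[2:],s[0:]  1  'b'
   7  s[0:],s[5:]  0  ''
   8  s[5:],s[6:]  0  ''
   9  s[6:],s[1:]  1  'd'
  10  s[1:],s[4:]  1  'd'

n(n+1)/2 = 11·12/2 = 66
Σ LCP = 0 + 1 + 1 + 1 + 0 + 2 + 1 + 0 + 0 + 1 + 1 = 8
distinct = 66 − 8 = 58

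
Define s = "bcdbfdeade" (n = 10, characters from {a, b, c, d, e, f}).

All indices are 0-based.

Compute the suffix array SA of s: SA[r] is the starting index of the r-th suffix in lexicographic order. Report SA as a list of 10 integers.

[7, 0, 3, 1, 2, 8, 5, 9, 6, 4]

rank→(start, suffix):
  0 → (7, 'ade')
  1 → (0, 'bcdbfdeade')
  2 → (3, 'bfdeade')
  3 → (1, 'cdbfdeade')
  4 → (2, 'dbfdeade')
  5 → (8, 'de')
  6 → (5, 'deade')
  7 → (9, 'e')
  8 → (6, 'eade')
  9 → (4, 'fdeade')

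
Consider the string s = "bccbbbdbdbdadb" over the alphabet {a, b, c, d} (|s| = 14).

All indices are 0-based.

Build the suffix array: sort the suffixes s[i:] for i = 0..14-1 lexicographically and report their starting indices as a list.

[11, 13, 3, 4, 0, 9, 7, 5, 2, 1, 10, 12, 8, 6]

sorted suffixes:
  #0 SA[0]=11  'adb'
  #1 SA[1]=13  'b'
  #2 SA[2]=3  'bbbdbdbdadb'
  #3 SA[3]=4  'bbdbdbdadb'
  #4 SA[4]=0  'bccbbbdbdbdadb'
  #5 SA[5]=9  'bdadb'
  #6 SA[6]=7  'bdbdadb'
  #7 SA[7]=5  'bdbdbdadb'
  #8 SA[8]=2  'cbbbdbdbdadb'
  #9 SA[9]=1  'ccbbbdbdbdadb'
  #10 SA[10]=10  'dadb'
  #11 SA[11]=12  'db'
  #12 SA[12]=8  'dbdadb'
  #13 SA[13]=6  'dbdbdadb'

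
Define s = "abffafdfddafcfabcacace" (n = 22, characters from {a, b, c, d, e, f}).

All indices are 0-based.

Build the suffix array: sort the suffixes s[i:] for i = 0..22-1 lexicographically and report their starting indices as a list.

sorted suffixes:
  #0 SA[0]=14  'abcacace'
  #1 SA[1]=0  'abffafdfddafcfabcacace'
  #2 SA[2]=17  'acace'
  #3 SA[3]=19  'ace'
  #4 SA[4]=10  'afcfabcacace'
  #5 SA[5]=4  'afdfddafcfabcacace'
  #6 SA[6]=15  'bcacace'
  #7 SA[7]=1  'bffafdfddafcfabcacace'
  #8 SA[8]=16  'cacace'
  #9 SA[9]=18  'cace'
  #10 SA[10]=20  'ce'
  #11 SA[11]=12  'cfabcacace'
  #12 SA[12]=9  'dafcfabcacace'
  #13 SA[13]=8  'ddafcfabcacace'
  #14 SA[14]=6  'dfddafcfabcacace'
  #15 SA[15]=21  'e'
  #16 SA[16]=13  'fabcacace'
  #17 SA[17]=3  'fafdfddafcfabcacace'
  #18 SA[18]=11  'fcfabcacace'
  #19 SA[19]=7  'fddafcfabcacace'
  #20 SA[20]=5  'fdfddafcfabcacace'
  #21 SA[21]=2  'ffafdfddafcfabcacace'

[14, 0, 17, 19, 10, 4, 15, 1, 16, 18, 20, 12, 9, 8, 6, 21, 13, 3, 11, 7, 5, 2]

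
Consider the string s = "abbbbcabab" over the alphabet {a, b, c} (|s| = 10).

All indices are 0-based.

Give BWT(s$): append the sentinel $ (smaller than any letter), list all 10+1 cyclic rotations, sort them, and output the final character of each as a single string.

bbc$aaabbbb

rank  rotation     last
    0  $abbbbcabab  b
    1  ab$abbbbcab  b
    2  abab$abbbbc  c
    3  abbbbcabab$  $
    4  b$abbbbcaba  a
    5  bab$abbbbca  a
    6  bbbbcabab$a  a
    7  bbbcabab$ab  b
    8  bbcabab$abb  b
    9  bcabab$abbb  b
   10  cabab$abbbb  b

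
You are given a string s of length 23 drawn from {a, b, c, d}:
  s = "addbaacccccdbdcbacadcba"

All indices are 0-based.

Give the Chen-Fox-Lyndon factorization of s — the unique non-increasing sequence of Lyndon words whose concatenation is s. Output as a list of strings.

["addb", "aacccccdbdcbacadcb", "a"]

emit factor 1: 'addb' (i=0, period=4)
emit factor 2: 'aacccccdbdcbacadcb' (i=4, period=18)
emit factor 3: 'a' (i=22, period=1)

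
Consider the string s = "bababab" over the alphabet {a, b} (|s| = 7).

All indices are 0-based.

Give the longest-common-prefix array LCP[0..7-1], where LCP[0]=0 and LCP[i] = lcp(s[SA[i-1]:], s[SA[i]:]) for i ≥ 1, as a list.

sorted suffixes:
  #0 SA[0]=5  'ab'
  #1 SA[1]=3  'abab'
  #2 SA[2]=1  'ababab'
  #3 SA[3]=6  'b'
  #4 SA[4]=4  'bab'
  #5 SA[5]=2  'babab'
  #6 SA[6]=0  'bababab'

SA = [5, 3, 1, 6, 4, 2, 0]
i: (SA[i-1],SA[i]) lcp shared
  1: (5,3) 2 'ab'
  2: (3,1) 4 'abab'
  3: (1,6) 0 ''
  4: (6,4) 1 'b'
  5: (4,2) 3 'bab'
  6: (2,0) 5 'babab'

[0, 2, 4, 0, 1, 3, 5]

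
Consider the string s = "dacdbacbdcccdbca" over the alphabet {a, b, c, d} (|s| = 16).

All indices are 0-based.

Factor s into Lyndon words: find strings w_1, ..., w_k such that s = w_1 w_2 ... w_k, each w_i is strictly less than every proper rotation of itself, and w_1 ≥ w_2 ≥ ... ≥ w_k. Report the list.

emit factor 1: 'd' (i=0, period=1)
emit factor 2: 'acdb' (i=1, period=4)
emit factor 3: 'acbdcccdbc' (i=5, period=10)
emit factor 4: 'a' (i=15, period=1)

["d", "acdb", "acbdcccdbc", "a"]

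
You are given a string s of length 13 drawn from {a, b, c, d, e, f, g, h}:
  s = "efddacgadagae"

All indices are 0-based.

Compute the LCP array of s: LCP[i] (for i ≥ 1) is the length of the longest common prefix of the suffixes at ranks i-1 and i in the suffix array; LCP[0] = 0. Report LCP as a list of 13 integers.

rank | idx | suffix
   0 |   4 | acgadagae
   1 |   7 | adagae
   2 |  11 | ae
   3 |   9 | agae
   4 |   5 | cgadagae
   5 |   3 | dacgadagae
   6 |   8 | dagae
   7 |   2 | ddacgadagae
   8 |  12 | e
   9 |   0 | efddacgadagae
  10 |   1 | fddacgadagae
  11 |   6 | gadagae
  12 |  10 | gae

SA = [4, 7, 11, 9, 5, 3, 8, 2, 12, 0, 1, 6, 10]
[i] adj suffixes → lcp
  [1] 4/7 → 1 ('a')
  [2] 7/11 → 1 ('a')
  [3] 11/9 → 1 ('a')
  [4] 9/5 → 0 ('')
  [5] 5/3 → 0 ('')
  [6] 3/8 → 2 ('da')
  [7] 8/2 → 1 ('d')
  [8] 2/12 → 0 ('')
  [9] 12/0 → 1 ('e')
  [10] 0/1 → 0 ('')
  [11] 1/6 → 0 ('')
  [12] 6/10 → 2 ('ga')

[0, 1, 1, 1, 0, 0, 2, 1, 0, 1, 0, 0, 2]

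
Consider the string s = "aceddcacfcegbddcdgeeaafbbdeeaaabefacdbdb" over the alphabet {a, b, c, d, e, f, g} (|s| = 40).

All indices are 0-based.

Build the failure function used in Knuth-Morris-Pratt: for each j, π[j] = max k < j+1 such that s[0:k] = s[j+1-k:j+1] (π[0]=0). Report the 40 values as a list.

π[0] = 0
j=1 s[j]='c': π[1]=0 (border '')
j=2 s[j]='e': π[2]=0 (border '')
j=3 s[j]='d': π[3]=0 (border '')
j=4 s[j]='d': π[4]=0 (border '')
j=5 s[j]='c': π[5]=0 (border '')
j=6 s[j]='a': π[6]=1 (border 'a')
j=7 s[j]='c': π[7]=2 (border 'ac')
j=8 s[j]='f': k: 2→0; π[8]=0 (border '')
j=9 s[j]='c': π[9]=0 (border '')
j=10 s[j]='e': π[10]=0 (border '')
j=11 s[j]='g': π[11]=0 (border '')
j=12 s[j]='b': π[12]=0 (border '')
j=13 s[j]='d': π[13]=0 (border '')
j=14 s[j]='d': π[14]=0 (border '')
j=15 s[j]='c': π[15]=0 (border '')
j=16 s[j]='d': π[16]=0 (border '')
j=17 s[j]='g': π[17]=0 (border '')
j=18 s[j]='e': π[18]=0 (border '')
j=19 s[j]='e': π[19]=0 (border '')
j=20 s[j]='a': π[20]=1 (border 'a')
j=21 s[j]='a': k: 1→0; π[21]=1 (border 'a')
j=22 s[j]='f': k: 1→0; π[22]=0 (border '')
j=23 s[j]='b': π[23]=0 (border '')
j=24 s[j]='b': π[24]=0 (border '')
j=25 s[j]='d': π[25]=0 (border '')
j=26 s[j]='e': π[26]=0 (border '')
j=27 s[j]='e': π[27]=0 (border '')
j=28 s[j]='a': π[28]=1 (border 'a')
j=29 s[j]='a': k: 1→0; π[29]=1 (border 'a')
j=30 s[j]='a': k: 1→0; π[30]=1 (border 'a')
j=31 s[j]='b': k: 1→0; π[31]=0 (border '')
j=32 s[j]='e': π[32]=0 (border '')
j=33 s[j]='f': π[33]=0 (border '')
j=34 s[j]='a': π[34]=1 (border 'a')
j=35 s[j]='c': π[35]=2 (border 'ac')
j=36 s[j]='d': k: 2→0; π[36]=0 (border '')
j=37 s[j]='b': π[37]=0 (border '')
j=38 s[j]='d': π[38]=0 (border '')
j=39 s[j]='b': π[39]=0 (border '')

[0, 0, 0, 0, 0, 0, 1, 2, 0, 0, 0, 0, 0, 0, 0, 0, 0, 0, 0, 0, 1, 1, 0, 0, 0, 0, 0, 0, 1, 1, 1, 0, 0, 0, 1, 2, 0, 0, 0, 0]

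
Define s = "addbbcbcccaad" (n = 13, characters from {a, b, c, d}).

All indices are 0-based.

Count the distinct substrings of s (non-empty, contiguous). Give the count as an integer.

79

rank→(start, suffix):
  0 → (10, 'aad')
  1 → (11, 'ad')
  2 → (0, 'addbbcbcccaad')
  3 → (3, 'bbcbcccaad')
  4 → (4, 'bcbcccaad')
  5 → (6, 'bcccaad')
  6 → (9, 'caad')
  7 → (5, 'cbcccaad')
  8 → (8, 'ccaad')
  9 → (7, 'cccaad')
  10 → (12, 'd')
  11 → (2, 'dbbcbcccaad')
  12 → (1, 'ddbbcbcccaad')

SA = [10, 11, 0, 3, 4, 6, 9, 5, 8, 7, 12, 2, 1]
[i] adj suffixes → lcp
  [1] 10/11 → 1 ('a')
  [2] 11/0 → 2 ('ad')
  [3] 0/3 → 0 ('')
  [4] 3/4 → 1 ('b')
  [5] 4/6 → 2 ('bc')
  [6] 6/9 → 0 ('')
  [7] 9/5 → 1 ('c')
  [8] 5/8 → 1 ('c')
  [9] 8/7 → 2 ('cc')
  [10] 7/12 → 0 ('')
  [11] 12/2 → 1 ('d')
  [12] 2/1 → 1 ('d')

n(n+1)/2 = 13·14/2 = 91
Σ LCP = 0 + 1 + 2 + 0 + 1 + 2 + 0 + 1 + 1 + 2 + 0 + 1 + 1 = 12
distinct = 91 − 12 = 79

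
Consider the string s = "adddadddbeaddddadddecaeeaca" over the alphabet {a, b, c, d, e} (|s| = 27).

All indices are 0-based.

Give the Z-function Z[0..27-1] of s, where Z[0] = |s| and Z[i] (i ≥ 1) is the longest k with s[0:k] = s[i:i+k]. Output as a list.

[27, 0, 0, 0, 4, 0, 0, 0, 0, 0, 4, 0, 0, 0, 0, 4, 0, 0, 0, 0, 0, 1, 0, 0, 1, 0, 1]

Z[0]=27
i=1: outside box; Z[1]=0
i=2: outside box; Z[2]=0
i=3: outside box; Z[3]=0
i=4: outside box; Z[4]=4 scan→box=[4,8)
i=5: min(r-i=3, Z[1]=0)=0; Z[5]=0
i=6: min(r-i=2, Z[2]=0)=0; Z[6]=0
i=7: min(r-i=1, Z[3]=0)=0; Z[7]=0
i=8: outside box; Z[8]=0
i=9: outside box; Z[9]=0
i=10: outside box; Z[10]=4 scan→box=[10,14)
i=11: min(r-i=3, Z[1]=0)=0; Z[11]=0
i=12: min(r-i=2, Z[2]=0)=0; Z[12]=0
i=13: min(r-i=1, Z[3]=0)=0; Z[13]=0
i=14: outside box; Z[14]=0
i=15: outside box; Z[15]=4 scan→box=[15,19)
i=16: min(r-i=3, Z[1]=0)=0; Z[16]=0
i=17: min(r-i=2, Z[2]=0)=0; Z[17]=0
i=18: min(r-i=1, Z[3]=0)=0; Z[18]=0
i=19: outside box; Z[19]=0
i=20: outside box; Z[20]=0
i=21: outside box; Z[21]=1 scan→box=[21,22)
i=22: outside box; Z[22]=0
i=23: outside box; Z[23]=0
i=24: outside box; Z[24]=1 scan→box=[24,25)
i=25: outside box; Z[25]=0
i=26: outside box; Z[26]=1 scan→box=[26,27)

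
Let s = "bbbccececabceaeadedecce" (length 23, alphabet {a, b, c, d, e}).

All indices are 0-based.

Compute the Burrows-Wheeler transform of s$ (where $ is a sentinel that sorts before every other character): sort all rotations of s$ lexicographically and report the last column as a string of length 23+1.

ecee$bbaeebcbeceacaccdcd

rank  rotation                  last
    0  $bbbccececabceaeadedecce  e
    1  abceaeadedecce$bbbccecec  c
    2  adedecce$bbbccececabceae  e
    3  aeadedecce$bbbccececabce  e
    4  bbbccececabceaeadedecce$  $
    5  bbccececabceaeadedecce$b  b
    6  bccececabceaeadedecce$bb  b
    7  bceaeadedecce$bbbccececa  a
    8  cabceaeadedecce$bbbccece  e
    9  cce$bbbccececabceaeadede  e
   10  ccececabceaeadedecce$bbb  b
   11  ce$bbbccececabceaeadedec  c
   12  ceaeadedecce$bbbccececab  b
   13  cecabceaeadedecce$bbbcce  e
   14  cececabceaeadedecce$bbbc  c
   15  decce$bbbccececabceaeade  e
   16  dedecce$bbbccececabceaea  a
   17  e$bbbccececabceaeadedecc  c
   18  eadedecce$bbbccececabcea  a
   19  eaeadedecce$bbbccececabc  c
   20  ecabceaeadedecce$bbbccec  c
   21  ecce$bbbccececabceaeaded  d
   22  ececabceaeadedecce$bbbcc  c
   23  edecce$bbbccececabceaead  d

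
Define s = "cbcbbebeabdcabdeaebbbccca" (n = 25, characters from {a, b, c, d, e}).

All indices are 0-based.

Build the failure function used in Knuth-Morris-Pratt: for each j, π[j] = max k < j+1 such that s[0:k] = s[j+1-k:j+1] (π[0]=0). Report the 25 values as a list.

π[0] = 0
j=1 s[j]='b': π[1]=0 (border '')
j=2 s[j]='c': π[2]=1 (border 'c')
j=3 s[j]='b': π[3]=2 (border 'cb')
j=4 s[j]='b': k: 2→0; π[4]=0 (border '')
j=5 s[j]='e': π[5]=0 (border '')
j=6 s[j]='b': π[6]=0 (border '')
j=7 s[j]='e': π[7]=0 (border '')
j=8 s[j]='a': π[8]=0 (border '')
j=9 s[j]='b': π[9]=0 (border '')
j=10 s[j]='d': π[10]=0 (border '')
j=11 s[j]='c': π[11]=1 (border 'c')
j=12 s[j]='a': k: 1→0; π[12]=0 (border '')
j=13 s[j]='b': π[13]=0 (border '')
j=14 s[j]='d': π[14]=0 (border '')
j=15 s[j]='e': π[15]=0 (border '')
j=16 s[j]='a': π[16]=0 (border '')
j=17 s[j]='e': π[17]=0 (border '')
j=18 s[j]='b': π[18]=0 (border '')
j=19 s[j]='b': π[19]=0 (border '')
j=20 s[j]='b': π[20]=0 (border '')
j=21 s[j]='c': π[21]=1 (border 'c')
j=22 s[j]='c': k: 1→0; π[22]=1 (border 'c')
j=23 s[j]='c': k: 1→0; π[23]=1 (border 'c')
j=24 s[j]='a': k: 1→0; π[24]=0 (border '')

[0, 0, 1, 2, 0, 0, 0, 0, 0, 0, 0, 1, 0, 0, 0, 0, 0, 0, 0, 0, 0, 1, 1, 1, 0]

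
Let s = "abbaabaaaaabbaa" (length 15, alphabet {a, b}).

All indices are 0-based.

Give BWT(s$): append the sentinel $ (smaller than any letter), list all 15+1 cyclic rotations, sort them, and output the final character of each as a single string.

aabbaabaaa$babaa

rank  rotation          last
    0  $abbaabaaaaabbaa  a
    1  a$abbaabaaaaabba  a
    2  aa$abbaabaaaaabb  b
    3  aaaaabbaa$abbaab  b
    4  aaaabbaa$abbaaba  a
    5  aaabbaa$abbaabaa  a
    6  aabaaaaabbaa$abb  b
    7  aabbaa$abbaabaaa  a
    8  abaaaaabbaa$abba  a
    9  abbaa$abbaabaaaa  a
   10  abbaabaaaaabbaa$  $
   11  baa$abbaabaaaaab  b
   12  baaaaabbaa$abbaa  a
   13  baabaaaaabbaa$ab  b
   14  bbaa$abbaabaaaaa  a
   15  bbaabaaaaabbaa$a  a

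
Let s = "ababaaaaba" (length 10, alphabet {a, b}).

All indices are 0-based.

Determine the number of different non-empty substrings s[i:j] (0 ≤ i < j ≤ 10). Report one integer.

38

rank | idx | suffix
   0 |   9 | a
   1 |   4 | aaaaba
   2 |   5 | aaaba
   3 |   6 | aaba
   4 |   7 | aba
   5 |   2 | abaaaaba
   6 |   0 | ababaaaaba
   7 |   8 | ba
   8 |   3 | baaaaba
   9 |   1 | babaaaaba

SA = [9, 4, 5, 6, 7, 2, 0, 8, 3, 1]
[i] adj suffixes → lcp
  [1] 9/4 → 1 ('a')
  [2] 4/5 → 3 ('aaa')
  [3] 5/6 → 2 ('aa')
  [4] 6/7 → 1 ('a')
  [5] 7/2 → 3 ('aba')
  [6] 2/0 → 3 ('aba')
  [7] 0/8 → 0 ('')
  [8] 8/3 → 2 ('ba')
  [9] 3/1 → 2 ('ba')

n(n+1)/2 = 10·11/2 = 55
Σ LCP = 0 + 1 + 3 + 2 + 1 + 3 + 3 + 0 + 2 + 2 = 17
distinct = 55 − 17 = 38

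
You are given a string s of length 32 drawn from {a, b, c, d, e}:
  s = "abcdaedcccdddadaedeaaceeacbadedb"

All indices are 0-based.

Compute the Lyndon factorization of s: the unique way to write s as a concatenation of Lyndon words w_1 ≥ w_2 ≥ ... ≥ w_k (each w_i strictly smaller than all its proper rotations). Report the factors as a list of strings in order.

emit factor 1: 'abcdaedcccdddadaede' (i=0, period=19)
emit factor 2: 'aaceeacbadedb' (i=19, period=13)

["abcdaedcccdddadaede", "aaceeacbadedb"]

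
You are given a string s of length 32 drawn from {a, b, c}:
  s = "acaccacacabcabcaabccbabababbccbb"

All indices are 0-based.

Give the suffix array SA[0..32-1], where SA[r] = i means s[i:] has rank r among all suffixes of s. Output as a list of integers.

[15, 21, 23, 25, 12, 9, 16, 7, 5, 0, 2, 31, 20, 22, 24, 30, 26, 13, 10, 17, 27, 14, 11, 8, 6, 4, 1, 19, 29, 3, 18, 28]

sorted suffixes:
  #0 SA[0]=15  'aabccbabababbccbb'
  #1 SA[1]=21  'abababbccbb'
  #2 SA[2]=23  'ababbccbb'
  #3 SA[3]=25  'abbccbb'
  #4 SA[4]=12  'abcaabccbabababbccbb'
  #5 SA[5]=9  'abcabcaabccbabababbccbb'
  #6 SA[6]=16  'abccbabababbccbb'
  #7 SA[7]=7  'acabcabcaabccbabababbccbb'
  #8 SA[8]=5  'acacabcabcaabccbabababbccbb'
  #9 SA[9]=0  'acaccacacabcabcaabccbabababbccbb'
  #10 SA[10]=2  'accacacabcabcaabccbabababbccbb'
  #11 SA[11]=31  'b'
  #12 SA[12]=20  'babababbccbb'
  #13 SA[13]=22  'bababbccbb'
  #14 SA[14]=24  'babbccbb'
  #15 SA[15]=30  'bb'
  #16 SA[16]=26  'bbccbb'
  #17 SA[17]=13  'bcaabccbabababbccbb'
  #18 SA[18]=10  'bcabcaabccbabababbccbb'
  #19 SA[19]=17  'bccbabababbccbb'
  #20 SA[20]=27  'bccbb'
  #21 SA[21]=14  'caabccbabababbccbb'
  #22 SA[22]=11  'cabcaabccbabababbccbb'
  #23 SA[23]=8  'cabcabcaabccbabababbccbb'
  #24 SA[24]=6  'cacabcabcaabccbabababbccbb'
  #25 SA[25]=4  'cacacabcabcaabccbabababbccbb'
  #26 SA[26]=1  'caccacacabcabcaabccbabababbccbb'
  #27 SA[27]=19  'cbabababbccbb'
  #28 SA[28]=29  'cbb'
  #29 SA[29]=3  'ccacacabcabcaabccbabababbccbb'
  #30 SA[30]=18  'ccbabababbccbb'
  #31 SA[31]=28  'ccbb'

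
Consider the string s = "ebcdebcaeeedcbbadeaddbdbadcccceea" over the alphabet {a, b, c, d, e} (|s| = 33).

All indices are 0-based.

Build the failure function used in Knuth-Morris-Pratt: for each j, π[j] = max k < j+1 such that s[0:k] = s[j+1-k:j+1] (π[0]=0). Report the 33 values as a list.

[0, 0, 0, 0, 1, 2, 3, 0, 1, 1, 1, 0, 0, 0, 0, 0, 0, 1, 0, 0, 0, 0, 0, 0, 0, 0, 0, 0, 0, 0, 1, 1, 0]

π[0] = 0
j=1 s[j]='b': π[1]=0 (border '')
j=2 s[j]='c': π[2]=0 (border '')
j=3 s[j]='d': π[3]=0 (border '')
j=4 s[j]='e': π[4]=1 (border 'e')
j=5 s[j]='b': π[5]=2 (border 'eb')
j=6 s[j]='c': π[6]=3 (border 'ebc')
j=7 s[j]='a': k: 3→0; π[7]=0 (border '')
j=8 s[j]='e': π[8]=1 (border 'e')
j=9 s[j]='e': k: 1→0; π[9]=1 (border 'e')
j=10 s[j]='e': k: 1→0; π[10]=1 (border 'e')
j=11 s[j]='d': k: 1→0; π[11]=0 (border '')
j=12 s[j]='c': π[12]=0 (border '')
j=13 s[j]='b': π[13]=0 (border '')
j=14 s[j]='b': π[14]=0 (border '')
j=15 s[j]='a': π[15]=0 (border '')
j=16 s[j]='d': π[16]=0 (border '')
j=17 s[j]='e': π[17]=1 (border 'e')
j=18 s[j]='a': k: 1→0; π[18]=0 (border '')
j=19 s[j]='d': π[19]=0 (border '')
j=20 s[j]='d': π[20]=0 (border '')
j=21 s[j]='b': π[21]=0 (border '')
j=22 s[j]='d': π[22]=0 (border '')
j=23 s[j]='b': π[23]=0 (border '')
j=24 s[j]='a': π[24]=0 (border '')
j=25 s[j]='d': π[25]=0 (border '')
j=26 s[j]='c': π[26]=0 (border '')
j=27 s[j]='c': π[27]=0 (border '')
j=28 s[j]='c': π[28]=0 (border '')
j=29 s[j]='c': π[29]=0 (border '')
j=30 s[j]='e': π[30]=1 (border 'e')
j=31 s[j]='e': k: 1→0; π[31]=1 (border 'e')
j=32 s[j]='a': k: 1→0; π[32]=0 (border '')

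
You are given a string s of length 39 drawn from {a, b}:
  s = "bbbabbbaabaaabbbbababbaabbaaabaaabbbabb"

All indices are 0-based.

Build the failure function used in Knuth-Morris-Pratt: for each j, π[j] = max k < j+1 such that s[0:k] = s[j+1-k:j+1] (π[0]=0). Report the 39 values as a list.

[0, 1, 2, 0, 1, 2, 3, 4, 0, 1, 0, 0, 0, 1, 2, 3, 3, 4, 5, 0, 1, 2, 0, 0, 1, 2, 0, 0, 0, 1, 0, 0, 0, 1, 2, 3, 4, 5, 6]

π[0] = 0
j=1 s[j]='b': π[1]=1 (border 'b')
j=2 s[j]='b': π[2]=2 (border 'bb')
j=3 s[j]='a': k: 2→1→0; π[3]=0 (border '')
j=4 s[j]='b': π[4]=1 (border 'b')
j=5 s[j]='b': π[5]=2 (border 'bb')
j=6 s[j]='b': π[6]=3 (border 'bbb')
j=7 s[j]='a': π[7]=4 (border 'bbba')
j=8 s[j]='a': k: 4→0; π[8]=0 (border '')
j=9 s[j]='b': π[9]=1 (border 'b')
j=10 s[j]='a': k: 1→0; π[10]=0 (border '')
j=11 s[j]='a': π[11]=0 (border '')
j=12 s[j]='a': π[12]=0 (border '')
j=13 s[j]='b': π[13]=1 (border 'b')
j=14 s[j]='b': π[14]=2 (border 'bb')
j=15 s[j]='b': π[15]=3 (border 'bbb')
j=16 s[j]='b': k: 3→2; π[16]=3 (border 'bbb')
j=17 s[j]='a': π[17]=4 (border 'bbba')
j=18 s[j]='b': π[18]=5 (border 'bbbab')
j=19 s[j]='a': k: 5→1→0; π[19]=0 (border '')
j=20 s[j]='b': π[20]=1 (border 'b')
j=21 s[j]='b': π[21]=2 (border 'bb')
j=22 s[j]='a': k: 2→1→0; π[22]=0 (border '')
j=23 s[j]='a': π[23]=0 (border '')
j=24 s[j]='b': π[24]=1 (border 'b')
j=25 s[j]='b': π[25]=2 (border 'bb')
j=26 s[j]='a': k: 2→1→0; π[26]=0 (border '')
j=27 s[j]='a': π[27]=0 (border '')
j=28 s[j]='a': π[28]=0 (border '')
j=29 s[j]='b': π[29]=1 (border 'b')
j=30 s[j]='a': k: 1→0; π[30]=0 (border '')
j=31 s[j]='a': π[31]=0 (border '')
j=32 s[j]='a': π[32]=0 (border '')
j=33 s[j]='b': π[33]=1 (border 'b')
j=34 s[j]='b': π[34]=2 (border 'bb')
j=35 s[j]='b': π[35]=3 (border 'bbb')
j=36 s[j]='a': π[36]=4 (border 'bbba')
j=37 s[j]='b': π[37]=5 (border 'bbbab')
j=38 s[j]='b': π[38]=6 (border 'bbbabb')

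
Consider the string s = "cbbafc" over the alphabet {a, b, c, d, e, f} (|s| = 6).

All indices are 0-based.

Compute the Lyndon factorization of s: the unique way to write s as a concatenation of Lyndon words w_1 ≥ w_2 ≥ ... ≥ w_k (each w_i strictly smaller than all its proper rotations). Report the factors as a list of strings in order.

["c", "b", "b", "afc"]

emit factor 1: 'c' (i=0, period=1)
emit factor 2: 'b' (i=1, period=1)
emit factor 3: 'b' (i=2, period=1)
emit factor 4: 'afc' (i=3, period=3)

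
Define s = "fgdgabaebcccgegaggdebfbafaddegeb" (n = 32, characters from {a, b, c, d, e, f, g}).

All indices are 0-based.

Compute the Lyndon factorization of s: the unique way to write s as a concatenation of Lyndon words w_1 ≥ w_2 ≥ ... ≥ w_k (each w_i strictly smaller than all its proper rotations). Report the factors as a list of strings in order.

emit factor 1: 'fg' (i=0, period=2)
emit factor 2: 'dg' (i=2, period=2)
emit factor 3: 'abaebcccgegaggdebfbafaddegeb' (i=4, period=28)

["fg", "dg", "abaebcccgegaggdebfbafaddegeb"]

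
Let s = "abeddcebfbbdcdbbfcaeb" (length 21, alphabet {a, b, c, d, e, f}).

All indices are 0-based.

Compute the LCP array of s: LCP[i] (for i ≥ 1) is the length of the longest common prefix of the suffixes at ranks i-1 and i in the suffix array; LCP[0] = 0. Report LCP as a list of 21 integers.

rank | idx | suffix
   0 |   0 | abeddcebfbbdcdbbfcaeb
   1 |  18 | aeb
   2 |  20 | b
   3 |   9 | bbdcdbbfcaeb
   4 |  14 | bbfcaeb
   5 |  10 | bdcdbbfcaeb
   6 |   1 | beddcebfbbdcdbbfcaeb
   7 |   7 | bfbbdcdbbfcaeb
   8 |  15 | bfcaeb
   9 |  17 | caeb
  10 |  12 | cdbbfcaeb
  11 |   5 | cebfbbdcdbbfcaeb
  12 |  13 | dbbfcaeb
  13 |  11 | dcdbbfcaeb
  14 |   4 | dcebfbbdcdbbfcaeb
  15 |   3 | ddcebfbbdcdbbfcaeb
  16 |  19 | eb
  17 |   6 | ebfbbdcdbbfcaeb
  18 |   2 | eddcebfbbdcdbbfcaeb
  19 |   8 | fbbdcdbbfcaeb
  20 |  16 | fcaeb

SA = [0, 18, 20, 9, 14, 10, 1, 7, 15, 17, 12, 5, 13, 11, 4, 3, 19, 6, 2, 8, 16]
[i] adj suffixes → lcp
  [1] 0/18 → 1 ('a')
  [2] 18/20 → 0 ('')
  [3] 20/9 → 1 ('b')
  [4] 9/14 → 2 ('bb')
  [5] 14/10 → 1 ('b')
  [6] 10/1 → 1 ('b')
  [7] 1/7 → 1 ('b')
  [8] 7/15 → 2 ('bf')
  [9] 15/17 → 0 ('')
  [10] 17/12 → 1 ('c')
  [11] 12/5 → 1 ('c')
  [12] 5/13 → 0 ('')
  [13] 13/11 → 1 ('d')
  [14] 11/4 → 2 ('dc')
  [15] 4/3 → 1 ('d')
  [16] 3/19 → 0 ('')
  [17] 19/6 → 2 ('eb')
  [18] 6/2 → 1 ('e')
  [19] 2/8 → 0 ('')
  [20] 8/16 → 1 ('f')

[0, 1, 0, 1, 2, 1, 1, 1, 2, 0, 1, 1, 0, 1, 2, 1, 0, 2, 1, 0, 1]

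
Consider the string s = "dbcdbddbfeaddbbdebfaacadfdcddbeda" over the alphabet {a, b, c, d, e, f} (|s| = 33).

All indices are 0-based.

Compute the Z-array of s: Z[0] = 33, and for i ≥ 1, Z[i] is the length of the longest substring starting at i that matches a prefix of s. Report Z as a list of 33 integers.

Z[0]=33
i=1: outside box; Z[1]=0
i=2: outside box; Z[2]=0
i=3: outside box; Z[3]=2 grow→box=[3,5)
i=4: min(r-i=1, Z[1]=0)=0; Z[4]=0
i=5: outside box; Z[5]=1 grow→box=[5,6)
i=6: outside box; Z[6]=2 grow→box=[6,8)
i=7: min(r-i=1, Z[1]=0)=0; Z[7]=0
i=8: outside box; Z[8]=0
i=9: outside box; Z[9]=0
i=10: outside box; Z[10]=0
i=11: outside box; Z[11]=1 grow→box=[11,12)
i=12: outside box; Z[12]=2 grow→box=[12,14)
i=13: min(r-i=1, Z[1]=0)=0; Z[13]=0
i=14: outside box; Z[14]=0
i=15: outside box; Z[15]=1 grow→box=[15,16)
i=16: outside box; Z[16]=0
i=17: outside box; Z[17]=0
i=18: outside box; Z[18]=0
i=19: outside box; Z[19]=0
i=20: outside box; Z[20]=0
i=21: outside box; Z[21]=0
i=22: outside box; Z[22]=0
i=23: outside box; Z[23]=1 grow→box=[23,24)
i=24: outside box; Z[24]=0
i=25: outside box; Z[25]=1 grow→box=[25,26)
i=26: outside box; Z[26]=0
i=27: outside box; Z[27]=1 grow→box=[27,28)
i=28: outside box; Z[28]=2 grow→box=[28,30)
i=29: min(r-i=1, Z[1]=0)=0; Z[29]=0
i=30: outside box; Z[30]=0
i=31: outside box; Z[31]=1 grow→box=[31,32)
i=32: outside box; Z[32]=0

[33, 0, 0, 2, 0, 1, 2, 0, 0, 0, 0, 1, 2, 0, 0, 1, 0, 0, 0, 0, 0, 0, 0, 1, 0, 1, 0, 1, 2, 0, 0, 1, 0]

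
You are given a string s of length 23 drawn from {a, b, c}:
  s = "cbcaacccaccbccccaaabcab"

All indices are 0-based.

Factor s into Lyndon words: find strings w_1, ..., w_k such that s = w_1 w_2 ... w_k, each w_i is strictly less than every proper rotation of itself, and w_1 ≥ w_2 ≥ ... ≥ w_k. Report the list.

["c", "bc", "aacccaccbcccc", "aaabcab"]

emit factor 1: 'c' (i=0, period=1)
emit factor 2: 'bc' (i=1, period=2)
emit factor 3: 'aacccaccbcccc' (i=3, period=13)
emit factor 4: 'aaabcab' (i=16, period=7)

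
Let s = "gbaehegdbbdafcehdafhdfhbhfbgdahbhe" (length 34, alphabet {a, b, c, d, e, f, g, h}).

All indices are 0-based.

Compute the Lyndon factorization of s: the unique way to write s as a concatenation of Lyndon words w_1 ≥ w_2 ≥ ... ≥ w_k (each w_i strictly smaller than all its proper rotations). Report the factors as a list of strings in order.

emit factor 1: 'g' (i=0, period=1)
emit factor 2: 'b' (i=1, period=1)
emit factor 3: 'aehegdbbdafcehdafhdfhbhfbgdahbhe' (i=2, period=32)

["g", "b", "aehegdbbdafcehdafhdfhbhfbgdahbhe"]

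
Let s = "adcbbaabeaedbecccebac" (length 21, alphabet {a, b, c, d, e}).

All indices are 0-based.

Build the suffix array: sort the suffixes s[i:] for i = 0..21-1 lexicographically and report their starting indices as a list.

rank | idx | suffix
   0 |   5 | aabeaedbecccebac
   1 |   6 | abeaedbecccebac
   2 |  19 | ac
   3 |   0 | adcbbaabeaedbecccebac
   4 |   9 | aedbecccebac
   5 |   4 | baabeaedbecccebac
   6 |  18 | bac
   7 |   3 | bbaabeaedbecccebac
   8 |   7 | beaedbecccebac
   9 |  12 | becccebac
  10 |  20 | c
  11 |   2 | cbbaabeaedbecccebac
  12 |  14 | cccebac
  13 |  15 | ccebac
  14 |  16 | cebac
  15 |  11 | dbecccebac
  16 |   1 | dcbbaabeaedbecccebac
  17 |   8 | eaedbecccebac
  18 |  17 | ebac
  19 |  13 | ecccebac
  20 |  10 | edbecccebac

[5, 6, 19, 0, 9, 4, 18, 3, 7, 12, 20, 2, 14, 15, 16, 11, 1, 8, 17, 13, 10]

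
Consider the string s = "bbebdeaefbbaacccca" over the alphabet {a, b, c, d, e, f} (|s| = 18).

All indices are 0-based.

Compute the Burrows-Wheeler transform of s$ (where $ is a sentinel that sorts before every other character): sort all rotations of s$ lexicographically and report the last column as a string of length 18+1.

rank  rotation             last
    0  $bbebdeaefbbaacccca  a
    1  a$bbebdeaefbbaacccc  c
    2  aacccca$bbebdeaefbb  b
    3  acccca$bbebdeaefbba  a
    4  aefbbaacccca$bbebde  e
    5  baacccca$bbebdeaefb  b
    6  bbaacccca$bbebdeaef  f
    7  bbebdeaefbbaacccca$  $
    8  bdeaefbbaacccca$bbe  e
    9  bebdeaefbbaacccca$b  b
   10  ca$bbebdeaefbbaaccc  c
   11  cca$bbebdeaefbbaacc  c
   12  ccca$bbebdeaefbbaac  c
   13  cccca$bbebdeaefbbaa  a
   14  deaefbbaacccca$bbeb  b
   15  eaefbbaacccca$bbebd  d
   16  ebdeaefbbaacccca$bb  b
   17  efbbaacccca$bbebdea  a
   18  fbbaacccca$bbebdeae  e

acbaebf$ebcccabdbae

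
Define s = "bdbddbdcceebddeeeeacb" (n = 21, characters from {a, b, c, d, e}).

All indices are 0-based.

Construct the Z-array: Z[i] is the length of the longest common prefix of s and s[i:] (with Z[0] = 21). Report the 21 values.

Z[0]=21
i=1: fresh scan; Z[1]=0
i=2: fresh scan; Z[2]=2 extend→box=[2,4)
i=3: min(r-i=1, Z[1]=0)=0; Z[3]=0
i=4: fresh scan; Z[4]=0
i=5: fresh scan; Z[5]=2 extend→box=[5,7)
i=6: min(r-i=1, Z[1]=0)=0; Z[6]=0
i=7: fresh scan; Z[7]=0
i=8: fresh scan; Z[8]=0
i=9: fresh scan; Z[9]=0
i=10: fresh scan; Z[10]=0
i=11: fresh scan; Z[11]=2 extend→box=[11,13)
i=12: min(r-i=1, Z[1]=0)=0; Z[12]=0
i=13: fresh scan; Z[13]=0
i=14: fresh scan; Z[14]=0
i=15: fresh scan; Z[15]=0
i=16: fresh scan; Z[16]=0
i=17: fresh scan; Z[17]=0
i=18: fresh scan; Z[18]=0
i=19: fresh scan; Z[19]=0
i=20: fresh scan; Z[20]=1 extend→box=[20,21)

[21, 0, 2, 0, 0, 2, 0, 0, 0, 0, 0, 2, 0, 0, 0, 0, 0, 0, 0, 0, 1]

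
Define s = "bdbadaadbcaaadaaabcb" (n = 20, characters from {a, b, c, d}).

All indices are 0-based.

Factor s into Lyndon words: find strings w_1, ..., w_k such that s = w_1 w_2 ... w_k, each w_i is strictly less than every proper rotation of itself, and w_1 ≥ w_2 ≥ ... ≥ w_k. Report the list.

["bd", "b", "ad", "aadbc", "aaad", "aaabcb"]

emit factor 1: 'bd' (i=0, period=2)
emit factor 2: 'b' (i=2, period=1)
emit factor 3: 'ad' (i=3, period=2)
emit factor 4: 'aadbc' (i=5, period=5)
emit factor 5: 'aaad' (i=10, period=4)
emit factor 6: 'aaabcb' (i=14, period=6)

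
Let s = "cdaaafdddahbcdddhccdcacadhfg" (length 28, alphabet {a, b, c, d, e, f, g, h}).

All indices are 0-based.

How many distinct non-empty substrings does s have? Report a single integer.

375

rank | idx | suffix
   0 |   2 | aaafdddahbcdddhccdcacadhfg
   1 |   3 | aafdddahbcdddhccdcacadhfg
   2 |  21 | acadhfg
   3 |  23 | adhfg
   4 |   4 | afdddahbcdddhccdcacadhfg
   5 |   9 | ahbcdddhccdcacadhfg
   6 |  11 | bcdddhccdcacadhfg
   7 |  20 | cacadhfg
   8 |  22 | cadhfg
   9 |  17 | ccdcacadhfg
  10 |   0 | cdaaafdddahbcdddhccdcacadhfg
  11 |  18 | cdcacadhfg
  12 |  12 | cdddhccdcacadhfg
  13 |   1 | daaafdddahbcdddhccdcacadhfg
  14 |   8 | dahbcdddhccdcacadhfg
  15 |  19 | dcacadhfg
  16 |   7 | ddahbcdddhccdcacadhfg
  17 |   6 | dddahbcdddhccdcacadhfg
  18 |  13 | dddhccdcacadhfg
  19 |  14 | ddhccdcacadhfg
  20 |  15 | dhccdcacadhfg
  21 |  24 | dhfg
  22 |   5 | fdddahbcdddhccdcacadhfg
  23 |  26 | fg
  24 |  27 | g
  25 |  10 | hbcdddhccdcacadhfg
  26 |  16 | hccdcacadhfg
  27 |  25 | hfg

SA = [2, 3, 21, 23, 4, 9, 11, 20, 22, 17, 0, 18, 12, 1, 8, 19, 7, 6, 13, 14, 15, 24, 5, 26, 27, 10, 16, 25]
[i] adj suffixes → lcp
  [1] 2/3 → 2 ('aa')
  [2] 3/21 → 1 ('a')
  [3] 21/23 → 1 ('a')
  [4] 23/4 → 1 ('a')
  [5] 4/9 → 1 ('a')
  [6] 9/11 → 0 ('')
  [7] 11/20 → 0 ('')
  [8] 20/22 → 2 ('ca')
  [9] 22/17 → 1 ('c')
  [10] 17/0 → 1 ('c')
  [11] 0/18 → 2 ('cd')
  [12] 18/12 → 2 ('cd')
  [13] 12/1 → 0 ('')
  [14] 1/8 → 2 ('da')
  [15] 8/19 → 1 ('d')
  [16] 19/7 → 1 ('d')
  [17] 7/6 → 2 ('dd')
  [18] 6/13 → 3 ('ddd')
  [19] 13/14 → 2 ('dd')
  [20] 14/15 → 1 ('d')
  [21] 15/24 → 2 ('dh')
  [22] 24/5 → 0 ('')
  [23] 5/26 → 1 ('f')
  [24] 26/27 → 0 ('')
  [25] 27/10 → 0 ('')
  [26] 10/16 → 1 ('h')
  [27] 16/25 → 1 ('h')

n(n+1)/2 = 28·29/2 = 406
Σ LCP = 0 + 2 + 1 + 1 + 1 + 1 + 0 + 0 + 2 + 1 + 1 + 2 + 2 + 0 + 2 + 1 + 1 + 2 + 3 + 2 + 1 + 2 + 0 + 1 + 0 + 0 + 1 + 1 = 31
distinct = 406 − 31 = 375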